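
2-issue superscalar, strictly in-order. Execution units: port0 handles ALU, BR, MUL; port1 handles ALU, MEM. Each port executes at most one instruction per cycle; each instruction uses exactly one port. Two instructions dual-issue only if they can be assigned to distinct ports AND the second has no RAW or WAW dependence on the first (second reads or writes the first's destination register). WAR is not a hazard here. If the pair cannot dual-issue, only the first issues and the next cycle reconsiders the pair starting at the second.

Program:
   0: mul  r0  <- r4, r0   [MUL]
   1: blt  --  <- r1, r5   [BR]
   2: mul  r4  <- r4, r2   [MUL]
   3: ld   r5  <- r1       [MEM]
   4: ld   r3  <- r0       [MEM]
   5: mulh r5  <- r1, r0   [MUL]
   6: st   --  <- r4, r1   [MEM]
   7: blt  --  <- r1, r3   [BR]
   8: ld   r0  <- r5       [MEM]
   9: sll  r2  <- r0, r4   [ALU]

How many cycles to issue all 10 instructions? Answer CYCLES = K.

  cy0 -> i0 (mul.MUL) no-port MUL/BR
  cy1 -> i1 (blt.BR) no-port BR/MUL
  cy2 -> i2+i3 (mul.MUL+ld.MEM) pair
  cy3 -> i4+i5 (ld.MEM+mulh.MUL) pair
  cy4 -> i6+i7 (st.MEM+blt.BR) pair
  cy5 -> i8 (ld.MEM) RAW r0
  cy6 -> i9 (sll.ALU) tail

CYCLES = 7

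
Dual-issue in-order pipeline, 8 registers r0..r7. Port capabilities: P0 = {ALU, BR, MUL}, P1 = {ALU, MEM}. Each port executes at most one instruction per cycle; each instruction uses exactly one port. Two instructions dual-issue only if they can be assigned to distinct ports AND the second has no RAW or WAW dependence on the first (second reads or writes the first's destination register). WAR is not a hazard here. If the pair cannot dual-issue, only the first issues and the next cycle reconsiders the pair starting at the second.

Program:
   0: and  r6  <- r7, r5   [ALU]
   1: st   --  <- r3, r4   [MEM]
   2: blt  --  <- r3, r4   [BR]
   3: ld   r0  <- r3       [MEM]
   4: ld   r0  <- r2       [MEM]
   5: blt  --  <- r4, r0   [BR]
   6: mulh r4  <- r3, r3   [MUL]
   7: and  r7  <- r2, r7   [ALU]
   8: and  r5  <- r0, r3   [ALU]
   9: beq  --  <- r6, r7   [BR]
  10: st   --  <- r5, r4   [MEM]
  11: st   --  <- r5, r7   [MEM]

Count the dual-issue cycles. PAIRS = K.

PAIRS = 4

0. and+st @i0,i1  | dual
1. blt+ld @i2,i3  | dual
2. ld @i4  | RAW r0
3. blt @i5  | no-port BR/MUL
4. mulh+and @i6,i7  | dual
5. and+beq @i8,i9  | dual
6. st @i10  | no-port MEM/MEM
7. st @i11  | tail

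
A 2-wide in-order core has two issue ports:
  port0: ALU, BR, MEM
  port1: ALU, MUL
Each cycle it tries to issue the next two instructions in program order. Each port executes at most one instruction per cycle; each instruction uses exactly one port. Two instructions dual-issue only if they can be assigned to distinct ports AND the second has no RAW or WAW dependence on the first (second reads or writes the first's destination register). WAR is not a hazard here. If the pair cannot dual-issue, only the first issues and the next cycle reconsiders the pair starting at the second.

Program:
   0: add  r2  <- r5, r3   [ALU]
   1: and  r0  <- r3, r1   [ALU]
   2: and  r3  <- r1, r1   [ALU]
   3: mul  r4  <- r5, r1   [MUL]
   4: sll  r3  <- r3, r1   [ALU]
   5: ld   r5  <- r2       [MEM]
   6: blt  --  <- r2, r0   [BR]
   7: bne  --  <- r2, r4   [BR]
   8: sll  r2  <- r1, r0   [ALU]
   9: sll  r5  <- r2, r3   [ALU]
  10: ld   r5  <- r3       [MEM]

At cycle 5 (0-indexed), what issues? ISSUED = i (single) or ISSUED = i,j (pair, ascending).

t=0 i0,i1:add.ALU/and.ALU ; 2-wide
t=1 i2,i3:and.ALU/mul.MUL ; 2-wide
t=2 i4,i5:sll.ALU/ld.MEM ; 2-wide
t=3 i6:blt.BR ; no-port BR/BR
t=4 i7,i8:bne.BR/sll.ALU ; 2-wide
t=5 i9:sll.ALU ; WAW r5
t=6 i10:ld.MEM ; tail

ISSUED = 9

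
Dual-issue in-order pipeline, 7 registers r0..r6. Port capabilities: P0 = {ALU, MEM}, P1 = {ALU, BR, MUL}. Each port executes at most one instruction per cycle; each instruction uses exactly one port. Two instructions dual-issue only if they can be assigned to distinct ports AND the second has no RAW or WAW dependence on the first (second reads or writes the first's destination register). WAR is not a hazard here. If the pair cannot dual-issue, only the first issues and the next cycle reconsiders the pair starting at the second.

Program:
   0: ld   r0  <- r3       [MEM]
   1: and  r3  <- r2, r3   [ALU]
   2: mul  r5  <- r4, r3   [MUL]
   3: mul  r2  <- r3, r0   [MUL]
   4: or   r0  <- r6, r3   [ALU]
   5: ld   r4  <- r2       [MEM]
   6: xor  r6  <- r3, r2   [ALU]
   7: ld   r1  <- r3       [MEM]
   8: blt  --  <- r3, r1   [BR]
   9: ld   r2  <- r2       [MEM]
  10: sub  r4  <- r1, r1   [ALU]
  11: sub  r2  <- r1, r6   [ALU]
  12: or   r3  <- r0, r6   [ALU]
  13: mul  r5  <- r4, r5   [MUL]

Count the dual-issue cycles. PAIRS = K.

PAIRS = 6

  cy0 -> i0,i1 (ld+and) dual
  cy1 -> i2 (mul) no-port MUL/MUL
  cy2 -> i3,i4 (mul+or) dual
  cy3 -> i5,i6 (ld+xor) dual
  cy4 -> i7 (ld) RAW r1
  cy5 -> i8,i9 (blt+ld) dual
  cy6 -> i10,i11 (sub+sub) dual
  cy7 -> i12,i13 (or+mul) dual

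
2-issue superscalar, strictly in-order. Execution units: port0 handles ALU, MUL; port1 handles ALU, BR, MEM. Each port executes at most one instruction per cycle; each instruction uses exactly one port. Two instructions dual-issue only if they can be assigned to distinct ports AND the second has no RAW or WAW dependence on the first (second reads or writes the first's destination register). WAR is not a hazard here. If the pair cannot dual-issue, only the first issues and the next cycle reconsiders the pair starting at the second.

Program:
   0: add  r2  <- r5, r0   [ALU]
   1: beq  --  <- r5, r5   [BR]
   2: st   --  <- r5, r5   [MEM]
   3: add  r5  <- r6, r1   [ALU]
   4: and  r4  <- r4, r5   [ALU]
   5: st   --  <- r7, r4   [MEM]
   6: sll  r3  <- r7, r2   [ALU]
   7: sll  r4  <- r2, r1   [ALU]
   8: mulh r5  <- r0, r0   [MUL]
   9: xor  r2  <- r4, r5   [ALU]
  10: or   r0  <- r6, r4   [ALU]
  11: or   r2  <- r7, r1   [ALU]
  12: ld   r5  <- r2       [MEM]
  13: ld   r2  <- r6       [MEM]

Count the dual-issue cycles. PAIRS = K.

PAIRS = 5

t=0 i0,i1:add.ALU;beq.BR ; pair
t=1 i2,i3:st.MEM;add.ALU ; pair
t=2 i4:and.ALU ; RAW r4
t=3 i5,i6:st.MEM;sll.ALU ; pair
t=4 i7,i8:sll.ALU;mulh.MUL ; pair
t=5 i9,i10:xor.ALU;or.ALU ; pair
t=6 i11:or.ALU ; RAW r2
t=7 i12:ld.MEM ; no-port MEM/MEM
t=8 i13:ld.MEM ; tail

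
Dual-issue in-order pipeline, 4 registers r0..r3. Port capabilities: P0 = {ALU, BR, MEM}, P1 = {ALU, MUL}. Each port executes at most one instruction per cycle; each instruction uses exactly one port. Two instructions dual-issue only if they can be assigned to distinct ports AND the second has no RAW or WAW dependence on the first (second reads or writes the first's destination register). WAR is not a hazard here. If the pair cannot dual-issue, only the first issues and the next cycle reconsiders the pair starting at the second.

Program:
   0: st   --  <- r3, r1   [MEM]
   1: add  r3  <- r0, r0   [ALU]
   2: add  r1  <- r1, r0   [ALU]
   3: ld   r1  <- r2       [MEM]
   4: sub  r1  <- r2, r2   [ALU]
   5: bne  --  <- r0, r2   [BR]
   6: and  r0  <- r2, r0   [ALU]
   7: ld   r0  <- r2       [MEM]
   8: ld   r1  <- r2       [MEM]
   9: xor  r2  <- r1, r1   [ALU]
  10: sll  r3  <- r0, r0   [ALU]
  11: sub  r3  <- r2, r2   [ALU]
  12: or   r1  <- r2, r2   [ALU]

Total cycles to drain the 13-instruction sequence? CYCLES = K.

#0 head=0: st+add i0,i1 dual
#1 head=2: add i2 WAW r1
#2 head=3: ld i3 WAW r1
#3 head=4: sub+bne i4,i5 dual
#4 head=6: and i6 WAW r0
#5 head=7: ld i7 no-port MEM/MEM
#6 head=8: ld i8 RAW r1
#7 head=9: xor+sll i9,i10 dual
#8 head=11: sub+or i11,i12 dual

CYCLES = 9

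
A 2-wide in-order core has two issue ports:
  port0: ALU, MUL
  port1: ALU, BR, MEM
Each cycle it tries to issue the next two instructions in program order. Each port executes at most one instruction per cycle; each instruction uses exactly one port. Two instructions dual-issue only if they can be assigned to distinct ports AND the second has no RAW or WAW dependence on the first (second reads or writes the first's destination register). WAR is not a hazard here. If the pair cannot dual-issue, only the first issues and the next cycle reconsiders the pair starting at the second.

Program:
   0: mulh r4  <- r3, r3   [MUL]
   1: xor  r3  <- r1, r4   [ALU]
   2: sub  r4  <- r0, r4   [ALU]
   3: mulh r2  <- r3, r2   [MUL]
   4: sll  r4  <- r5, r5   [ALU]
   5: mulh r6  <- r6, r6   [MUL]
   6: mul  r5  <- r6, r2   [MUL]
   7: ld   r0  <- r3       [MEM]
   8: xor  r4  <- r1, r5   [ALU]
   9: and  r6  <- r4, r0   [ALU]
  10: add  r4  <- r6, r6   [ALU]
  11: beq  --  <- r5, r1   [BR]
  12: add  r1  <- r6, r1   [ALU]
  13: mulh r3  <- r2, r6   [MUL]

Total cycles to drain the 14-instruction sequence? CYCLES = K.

CYCLES = 9

t=0 i0:mulh.MUL ; RAW r4
t=1 i1&i2:xor.ALU sub.ALU ; 2-wide
t=2 i3&i4:mulh.MUL sll.ALU ; 2-wide
t=3 i5:mulh.MUL ; no-port MUL/MUL
t=4 i6&i7:mul.MUL ld.MEM ; 2-wide
t=5 i8:xor.ALU ; RAW r4
t=6 i9:and.ALU ; RAW r6
t=7 i10&i11:add.ALU beq.BR ; 2-wide
t=8 i12&i13:add.ALU mulh.MUL ; 2-wide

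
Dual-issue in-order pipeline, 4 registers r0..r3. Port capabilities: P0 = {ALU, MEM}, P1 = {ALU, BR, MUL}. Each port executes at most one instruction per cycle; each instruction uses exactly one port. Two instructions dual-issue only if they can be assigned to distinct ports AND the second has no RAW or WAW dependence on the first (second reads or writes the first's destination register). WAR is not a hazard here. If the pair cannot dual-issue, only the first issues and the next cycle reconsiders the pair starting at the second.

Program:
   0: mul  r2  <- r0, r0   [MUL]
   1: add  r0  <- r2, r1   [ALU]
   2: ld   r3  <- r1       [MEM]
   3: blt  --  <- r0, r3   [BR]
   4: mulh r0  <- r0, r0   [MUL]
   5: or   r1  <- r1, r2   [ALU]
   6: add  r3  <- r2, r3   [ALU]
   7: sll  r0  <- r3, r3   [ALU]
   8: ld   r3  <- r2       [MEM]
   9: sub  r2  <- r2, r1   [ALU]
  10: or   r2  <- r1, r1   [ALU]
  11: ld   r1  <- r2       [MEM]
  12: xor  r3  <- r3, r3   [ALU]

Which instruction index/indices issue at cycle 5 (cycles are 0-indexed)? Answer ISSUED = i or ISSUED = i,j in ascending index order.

ISSUED = 7,8

0. mul.MUL @i0  | RAW r2
1. add.ALU+ld.MEM @i1&i2  | dual
2. blt.BR @i3  | no-port BR/MUL
3. mulh.MUL+or.ALU @i4&i5  | dual
4. add.ALU @i6  | RAW r3
5. sll.ALU+ld.MEM @i7&i8  | dual
6. sub.ALU @i9  | WAW r2
7. or.ALU @i10  | RAW r2
8. ld.MEM+xor.ALU @i11&i12  | dual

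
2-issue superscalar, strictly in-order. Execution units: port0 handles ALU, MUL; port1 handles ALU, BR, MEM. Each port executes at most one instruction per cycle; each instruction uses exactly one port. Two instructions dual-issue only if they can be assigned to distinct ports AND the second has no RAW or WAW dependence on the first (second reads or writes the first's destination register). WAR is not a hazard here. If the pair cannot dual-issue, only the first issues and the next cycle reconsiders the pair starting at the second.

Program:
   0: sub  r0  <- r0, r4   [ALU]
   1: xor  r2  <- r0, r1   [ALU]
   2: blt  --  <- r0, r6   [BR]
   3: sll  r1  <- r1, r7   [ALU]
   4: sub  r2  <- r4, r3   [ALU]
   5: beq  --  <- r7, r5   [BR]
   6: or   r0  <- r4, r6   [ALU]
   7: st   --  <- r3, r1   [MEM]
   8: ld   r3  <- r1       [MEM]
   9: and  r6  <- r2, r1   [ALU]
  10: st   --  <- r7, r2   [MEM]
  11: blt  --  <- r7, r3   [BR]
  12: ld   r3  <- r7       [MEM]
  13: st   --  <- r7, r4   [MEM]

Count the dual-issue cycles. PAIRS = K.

PAIRS = 4

#0 head=0: sub.ALU i0 RAW r0
#1 head=1: xor.ALU+blt.BR i1&i2 dual
#2 head=3: sll.ALU+sub.ALU i3&i4 dual
#3 head=5: beq.BR+or.ALU i5&i6 dual
#4 head=7: st.MEM i7 no-port MEM/MEM
#5 head=8: ld.MEM+and.ALU i8&i9 dual
#6 head=10: st.MEM i10 no-port MEM/BR
#7 head=11: blt.BR i11 no-port BR/MEM
#8 head=12: ld.MEM i12 no-port MEM/MEM
#9 head=13: st.MEM i13 tail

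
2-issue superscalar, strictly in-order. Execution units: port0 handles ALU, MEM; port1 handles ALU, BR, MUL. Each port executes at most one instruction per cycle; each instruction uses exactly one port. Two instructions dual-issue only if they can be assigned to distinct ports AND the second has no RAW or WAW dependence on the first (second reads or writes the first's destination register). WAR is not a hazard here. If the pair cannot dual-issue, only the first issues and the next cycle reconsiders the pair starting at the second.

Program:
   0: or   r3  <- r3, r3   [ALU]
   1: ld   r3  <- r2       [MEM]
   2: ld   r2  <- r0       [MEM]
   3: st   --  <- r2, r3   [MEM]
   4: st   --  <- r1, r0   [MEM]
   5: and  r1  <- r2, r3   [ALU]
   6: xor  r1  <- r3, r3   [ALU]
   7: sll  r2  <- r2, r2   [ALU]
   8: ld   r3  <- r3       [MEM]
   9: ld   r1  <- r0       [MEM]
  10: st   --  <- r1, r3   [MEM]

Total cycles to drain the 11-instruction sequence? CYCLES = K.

#0 head=0: or i0 WAW r3
#1 head=1: ld i1 no-port MEM/MEM
#2 head=2: ld i2 no-port MEM/MEM
#3 head=3: st i3 no-port MEM/MEM
#4 head=4: st+and i4+i5 pair
#5 head=6: xor+sll i6+i7 pair
#6 head=8: ld i8 no-port MEM/MEM
#7 head=9: ld i9 no-port MEM/MEM
#8 head=10: st i10 tail

CYCLES = 9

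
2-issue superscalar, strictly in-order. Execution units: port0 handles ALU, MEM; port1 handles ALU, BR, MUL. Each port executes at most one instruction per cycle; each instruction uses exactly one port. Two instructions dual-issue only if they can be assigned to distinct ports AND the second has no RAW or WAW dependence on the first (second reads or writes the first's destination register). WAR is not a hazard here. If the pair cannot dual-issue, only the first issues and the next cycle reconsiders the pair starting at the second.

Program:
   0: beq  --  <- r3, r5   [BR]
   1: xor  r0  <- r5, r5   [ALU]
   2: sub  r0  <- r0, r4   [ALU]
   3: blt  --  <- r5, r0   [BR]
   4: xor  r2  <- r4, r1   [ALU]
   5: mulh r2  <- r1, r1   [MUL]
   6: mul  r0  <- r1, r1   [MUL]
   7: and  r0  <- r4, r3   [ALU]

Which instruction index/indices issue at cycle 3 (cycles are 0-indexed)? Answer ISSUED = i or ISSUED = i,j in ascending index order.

ISSUED = 5

t=0 i0,i1:beq/xor ; dual
t=1 i2:sub ; RAW r0
t=2 i3,i4:blt/xor ; dual
t=3 i5:mulh ; no-port MUL/MUL
t=4 i6:mul ; WAW r0
t=5 i7:and ; tail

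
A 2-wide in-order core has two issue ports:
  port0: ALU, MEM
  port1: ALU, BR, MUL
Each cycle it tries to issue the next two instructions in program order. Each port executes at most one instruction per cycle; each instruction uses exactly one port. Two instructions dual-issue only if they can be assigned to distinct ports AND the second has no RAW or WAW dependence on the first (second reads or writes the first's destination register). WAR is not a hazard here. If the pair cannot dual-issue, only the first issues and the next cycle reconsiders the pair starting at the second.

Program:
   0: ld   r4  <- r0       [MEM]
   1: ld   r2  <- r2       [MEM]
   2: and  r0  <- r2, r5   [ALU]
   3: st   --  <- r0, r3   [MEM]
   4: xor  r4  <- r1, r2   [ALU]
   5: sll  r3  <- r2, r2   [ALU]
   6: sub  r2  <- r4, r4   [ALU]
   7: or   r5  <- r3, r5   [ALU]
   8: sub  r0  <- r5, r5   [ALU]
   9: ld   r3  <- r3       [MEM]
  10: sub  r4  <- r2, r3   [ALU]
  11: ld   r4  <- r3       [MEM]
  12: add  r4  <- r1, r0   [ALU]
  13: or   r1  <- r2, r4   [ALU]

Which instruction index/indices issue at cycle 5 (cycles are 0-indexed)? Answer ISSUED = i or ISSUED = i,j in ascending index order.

ISSUED = 7

  cy0 -> i0 (ld) no-port MEM/MEM
  cy1 -> i1 (ld) RAW r2
  cy2 -> i2 (and) RAW r0
  cy3 -> i3+i4 (st/xor) dual
  cy4 -> i5+i6 (sll/sub) dual
  cy5 -> i7 (or) RAW r5
  cy6 -> i8+i9 (sub/ld) dual
  cy7 -> i10 (sub) WAW r4
  cy8 -> i11 (ld) WAW r4
  cy9 -> i12 (add) RAW r4
  cy10 -> i13 (or) tail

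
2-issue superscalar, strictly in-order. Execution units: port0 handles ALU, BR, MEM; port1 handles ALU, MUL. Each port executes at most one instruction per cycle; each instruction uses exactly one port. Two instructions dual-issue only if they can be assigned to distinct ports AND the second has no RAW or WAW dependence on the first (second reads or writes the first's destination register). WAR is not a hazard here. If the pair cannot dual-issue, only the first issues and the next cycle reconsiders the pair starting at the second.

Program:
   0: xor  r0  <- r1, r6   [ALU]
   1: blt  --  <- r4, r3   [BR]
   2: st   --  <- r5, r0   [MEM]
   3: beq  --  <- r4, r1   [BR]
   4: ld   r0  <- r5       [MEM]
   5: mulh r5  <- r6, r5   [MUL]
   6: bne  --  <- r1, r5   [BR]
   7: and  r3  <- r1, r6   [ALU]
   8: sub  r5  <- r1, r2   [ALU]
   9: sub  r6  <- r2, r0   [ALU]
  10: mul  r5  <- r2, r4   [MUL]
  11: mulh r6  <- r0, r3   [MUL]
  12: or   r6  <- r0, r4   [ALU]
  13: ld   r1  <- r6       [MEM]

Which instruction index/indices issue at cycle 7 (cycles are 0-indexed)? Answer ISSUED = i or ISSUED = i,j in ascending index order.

ISSUED = 11

c0: i0+i1 xor.ALU;blt.BR  pair
c1: i2 st.MEM  no-port MEM/BR
c2: i3 beq.BR  no-port BR/MEM
c3: i4+i5 ld.MEM;mulh.MUL  pair
c4: i6+i7 bne.BR;and.ALU  pair
c5: i8+i9 sub.ALU;sub.ALU  pair
c6: i10 mul.MUL  no-port MUL/MUL
c7: i11 mulh.MUL  WAW r6
c8: i12 or.ALU  RAW r6
c9: i13 ld.MEM  tail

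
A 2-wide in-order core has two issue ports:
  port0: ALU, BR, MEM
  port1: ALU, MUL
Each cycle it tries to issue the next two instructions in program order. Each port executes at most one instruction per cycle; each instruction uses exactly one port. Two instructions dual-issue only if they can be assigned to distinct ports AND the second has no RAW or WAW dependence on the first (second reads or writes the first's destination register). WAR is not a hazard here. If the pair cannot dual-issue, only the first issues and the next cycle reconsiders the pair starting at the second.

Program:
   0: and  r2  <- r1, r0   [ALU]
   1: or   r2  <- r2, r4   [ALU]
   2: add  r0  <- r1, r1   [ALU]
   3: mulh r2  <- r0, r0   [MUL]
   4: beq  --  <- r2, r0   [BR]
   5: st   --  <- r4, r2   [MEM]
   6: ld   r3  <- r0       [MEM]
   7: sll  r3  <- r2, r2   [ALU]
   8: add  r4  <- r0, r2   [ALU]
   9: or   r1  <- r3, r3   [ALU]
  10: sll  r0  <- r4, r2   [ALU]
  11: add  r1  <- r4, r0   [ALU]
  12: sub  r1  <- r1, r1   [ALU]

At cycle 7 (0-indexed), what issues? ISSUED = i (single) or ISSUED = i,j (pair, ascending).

#0 head=0: and i0 RAW+WAW r2
#1 head=1: or+add i1&i2 2-wide
#2 head=3: mulh i3 RAW r2
#3 head=4: beq i4 no-port BR/MEM
#4 head=5: st i5 no-port MEM/MEM
#5 head=6: ld i6 WAW r3
#6 head=7: sll+add i7&i8 2-wide
#7 head=9: or+sll i9&i10 2-wide
#8 head=11: add i11 RAW+WAW r1
#9 head=12: sub i12 tail

ISSUED = 9,10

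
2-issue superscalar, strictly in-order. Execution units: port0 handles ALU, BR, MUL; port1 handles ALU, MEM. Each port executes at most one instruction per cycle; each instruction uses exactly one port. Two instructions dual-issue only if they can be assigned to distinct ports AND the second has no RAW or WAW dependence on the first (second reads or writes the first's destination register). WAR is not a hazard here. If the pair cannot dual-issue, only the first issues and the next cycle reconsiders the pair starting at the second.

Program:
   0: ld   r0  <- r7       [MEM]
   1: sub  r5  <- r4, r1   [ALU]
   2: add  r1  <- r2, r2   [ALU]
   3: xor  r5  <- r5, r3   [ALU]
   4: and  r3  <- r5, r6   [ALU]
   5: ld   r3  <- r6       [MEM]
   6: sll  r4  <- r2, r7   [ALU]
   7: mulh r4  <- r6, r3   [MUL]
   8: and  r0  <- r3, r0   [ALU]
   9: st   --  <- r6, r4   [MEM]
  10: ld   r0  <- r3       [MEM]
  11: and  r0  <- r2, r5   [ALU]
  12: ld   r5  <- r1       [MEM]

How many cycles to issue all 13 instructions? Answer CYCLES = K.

c0: i0+i1 ld+sub  pair
c1: i2+i3 add+xor  pair
c2: i4 and  WAW r3
c3: i5+i6 ld+sll  pair
c4: i7+i8 mulh+and  pair
c5: i9 st  no-port MEM/MEM
c6: i10 ld  WAW r0
c7: i11+i12 and+ld  pair

CYCLES = 8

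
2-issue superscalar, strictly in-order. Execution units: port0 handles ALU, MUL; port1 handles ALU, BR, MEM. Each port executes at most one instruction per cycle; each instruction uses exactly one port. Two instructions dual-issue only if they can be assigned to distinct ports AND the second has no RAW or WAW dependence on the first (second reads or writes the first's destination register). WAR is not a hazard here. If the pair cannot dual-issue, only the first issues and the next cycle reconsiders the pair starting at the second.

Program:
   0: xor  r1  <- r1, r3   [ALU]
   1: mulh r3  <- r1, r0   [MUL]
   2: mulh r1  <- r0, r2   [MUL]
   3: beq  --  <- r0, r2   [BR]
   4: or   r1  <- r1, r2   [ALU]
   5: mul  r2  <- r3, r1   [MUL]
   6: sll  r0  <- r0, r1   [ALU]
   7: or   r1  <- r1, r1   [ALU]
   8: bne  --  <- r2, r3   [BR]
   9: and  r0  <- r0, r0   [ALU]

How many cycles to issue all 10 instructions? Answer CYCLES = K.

#0 head=0: xor i0 RAW r1
#1 head=1: mulh i1 no-port MUL/MUL
#2 head=2: mulh;beq i2/i3 dual
#3 head=4: or i4 RAW r1
#4 head=5: mul;sll i5/i6 dual
#5 head=7: or;bne i7/i8 dual
#6 head=9: and i9 tail

CYCLES = 7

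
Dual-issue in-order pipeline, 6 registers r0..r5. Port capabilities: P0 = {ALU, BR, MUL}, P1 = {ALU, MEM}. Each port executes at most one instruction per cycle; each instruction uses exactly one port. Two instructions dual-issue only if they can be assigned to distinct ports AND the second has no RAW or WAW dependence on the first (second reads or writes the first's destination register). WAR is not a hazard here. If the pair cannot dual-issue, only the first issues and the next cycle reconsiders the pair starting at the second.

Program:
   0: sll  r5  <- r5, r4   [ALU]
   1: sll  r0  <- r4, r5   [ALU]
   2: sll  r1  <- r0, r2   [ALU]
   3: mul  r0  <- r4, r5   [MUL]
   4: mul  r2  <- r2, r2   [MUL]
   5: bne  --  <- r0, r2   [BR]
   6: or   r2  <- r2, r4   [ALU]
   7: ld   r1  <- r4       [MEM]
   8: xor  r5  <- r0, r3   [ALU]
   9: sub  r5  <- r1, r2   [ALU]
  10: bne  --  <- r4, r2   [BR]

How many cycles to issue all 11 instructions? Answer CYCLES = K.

0. sll.ALU @i0  | RAW r5
1. sll.ALU @i1  | RAW r0
2. sll.ALU+mul.MUL @i2+i3  | dual
3. mul.MUL @i4  | no-port MUL/BR
4. bne.BR+or.ALU @i5+i6  | dual
5. ld.MEM+xor.ALU @i7+i8  | dual
6. sub.ALU+bne.BR @i9+i10  | dual

CYCLES = 7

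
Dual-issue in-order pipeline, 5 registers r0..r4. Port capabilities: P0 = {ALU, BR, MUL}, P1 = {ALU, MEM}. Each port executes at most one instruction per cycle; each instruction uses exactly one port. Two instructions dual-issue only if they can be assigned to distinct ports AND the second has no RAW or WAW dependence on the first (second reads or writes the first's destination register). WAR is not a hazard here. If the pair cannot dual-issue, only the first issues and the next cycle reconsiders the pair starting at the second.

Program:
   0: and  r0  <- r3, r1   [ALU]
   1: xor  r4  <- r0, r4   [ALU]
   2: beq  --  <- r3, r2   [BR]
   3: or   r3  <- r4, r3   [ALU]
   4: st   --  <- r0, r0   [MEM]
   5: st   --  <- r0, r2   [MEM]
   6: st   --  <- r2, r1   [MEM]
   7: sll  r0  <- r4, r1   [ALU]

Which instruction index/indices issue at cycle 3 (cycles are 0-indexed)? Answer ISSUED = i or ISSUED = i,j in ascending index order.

ISSUED = 5

0. and.ALU @i0  | RAW r0
1. xor.ALU beq.BR @i1&i2  | dual
2. or.ALU st.MEM @i3&i4  | dual
3. st.MEM @i5  | no-port MEM/MEM
4. st.MEM sll.ALU @i6&i7  | dual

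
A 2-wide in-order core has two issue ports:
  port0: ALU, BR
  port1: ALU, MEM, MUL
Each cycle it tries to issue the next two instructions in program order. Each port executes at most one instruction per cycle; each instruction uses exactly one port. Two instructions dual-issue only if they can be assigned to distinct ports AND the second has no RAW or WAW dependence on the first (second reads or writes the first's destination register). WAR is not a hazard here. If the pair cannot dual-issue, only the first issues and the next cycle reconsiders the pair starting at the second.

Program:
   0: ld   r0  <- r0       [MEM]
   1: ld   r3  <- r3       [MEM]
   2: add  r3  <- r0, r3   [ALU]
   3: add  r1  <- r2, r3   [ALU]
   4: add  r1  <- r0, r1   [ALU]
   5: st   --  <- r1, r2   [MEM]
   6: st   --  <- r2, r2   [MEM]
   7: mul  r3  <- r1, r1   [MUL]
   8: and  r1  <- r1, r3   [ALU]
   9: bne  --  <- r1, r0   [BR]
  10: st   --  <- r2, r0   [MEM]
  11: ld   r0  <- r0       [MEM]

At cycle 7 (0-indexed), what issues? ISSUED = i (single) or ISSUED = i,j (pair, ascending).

#0 head=0: ld i0 no-port MEM/MEM
#1 head=1: ld i1 RAW+WAW r3
#2 head=2: add i2 RAW r3
#3 head=3: add i3 RAW+WAW r1
#4 head=4: add i4 RAW r1
#5 head=5: st i5 no-port MEM/MEM
#6 head=6: st i6 no-port MEM/MUL
#7 head=7: mul i7 RAW r3
#8 head=8: and i8 RAW r1
#9 head=9: bne+st i9/i10 2-wide
#10 head=11: ld i11 tail

ISSUED = 7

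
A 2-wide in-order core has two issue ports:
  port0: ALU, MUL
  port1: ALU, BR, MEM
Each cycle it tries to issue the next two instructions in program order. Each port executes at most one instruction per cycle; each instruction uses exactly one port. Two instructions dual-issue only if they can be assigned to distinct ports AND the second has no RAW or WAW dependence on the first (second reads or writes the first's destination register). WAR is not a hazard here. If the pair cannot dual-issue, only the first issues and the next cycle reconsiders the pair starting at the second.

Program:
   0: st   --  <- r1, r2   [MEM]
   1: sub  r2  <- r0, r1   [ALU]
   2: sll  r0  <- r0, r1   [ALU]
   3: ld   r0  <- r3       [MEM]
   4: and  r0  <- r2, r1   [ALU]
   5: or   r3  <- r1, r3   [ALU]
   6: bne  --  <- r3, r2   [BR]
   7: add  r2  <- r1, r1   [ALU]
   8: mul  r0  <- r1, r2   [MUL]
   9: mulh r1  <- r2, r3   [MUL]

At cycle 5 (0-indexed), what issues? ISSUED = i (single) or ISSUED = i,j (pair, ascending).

ISSUED = 8

0. st sub @i0&i1  | dual
1. sll @i2  | WAW r0
2. ld @i3  | WAW r0
3. and or @i4&i5  | dual
4. bne add @i6&i7  | dual
5. mul @i8  | no-port MUL/MUL
6. mulh @i9  | tail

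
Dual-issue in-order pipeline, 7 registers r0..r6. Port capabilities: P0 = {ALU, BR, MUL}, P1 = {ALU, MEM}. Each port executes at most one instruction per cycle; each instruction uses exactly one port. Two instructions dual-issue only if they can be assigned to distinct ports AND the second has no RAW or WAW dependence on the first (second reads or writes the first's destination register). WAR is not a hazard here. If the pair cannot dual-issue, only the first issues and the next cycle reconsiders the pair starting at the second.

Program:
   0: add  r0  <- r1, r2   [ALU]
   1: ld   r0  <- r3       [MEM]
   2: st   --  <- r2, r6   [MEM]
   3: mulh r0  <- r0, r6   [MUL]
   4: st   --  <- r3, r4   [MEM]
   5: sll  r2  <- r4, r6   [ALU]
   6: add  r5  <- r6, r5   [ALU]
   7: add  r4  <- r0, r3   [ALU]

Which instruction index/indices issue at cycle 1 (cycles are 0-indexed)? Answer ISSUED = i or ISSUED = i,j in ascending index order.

[0] i0  add.ALU  -- WAW r0
[1] i1  ld.MEM  -- no-port MEM/MEM
[2] i2/i3  st.MEM;mulh.MUL  -- 2-wide
[3] i4/i5  st.MEM;sll.ALU  -- 2-wide
[4] i6/i7  add.ALU;add.ALU  -- 2-wide

ISSUED = 1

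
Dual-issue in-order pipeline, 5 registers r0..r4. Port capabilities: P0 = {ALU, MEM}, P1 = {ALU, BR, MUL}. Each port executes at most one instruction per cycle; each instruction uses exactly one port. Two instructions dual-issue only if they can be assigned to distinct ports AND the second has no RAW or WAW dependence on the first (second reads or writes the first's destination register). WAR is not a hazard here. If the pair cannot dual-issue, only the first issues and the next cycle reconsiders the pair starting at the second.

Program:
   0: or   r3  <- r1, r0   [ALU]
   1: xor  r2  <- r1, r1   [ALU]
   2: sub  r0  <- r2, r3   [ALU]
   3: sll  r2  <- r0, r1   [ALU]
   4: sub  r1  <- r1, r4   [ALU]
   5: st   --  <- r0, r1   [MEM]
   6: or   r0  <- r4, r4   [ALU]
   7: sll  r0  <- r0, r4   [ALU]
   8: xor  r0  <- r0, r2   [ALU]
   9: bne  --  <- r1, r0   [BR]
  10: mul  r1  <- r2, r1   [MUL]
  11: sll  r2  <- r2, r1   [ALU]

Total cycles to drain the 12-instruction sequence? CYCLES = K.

  cy0 -> i0/i1 (or.ALU+xor.ALU) dual
  cy1 -> i2 (sub.ALU) RAW r0
  cy2 -> i3/i4 (sll.ALU+sub.ALU) dual
  cy3 -> i5/i6 (st.MEM+or.ALU) dual
  cy4 -> i7 (sll.ALU) RAW+WAW r0
  cy5 -> i8 (xor.ALU) RAW r0
  cy6 -> i9 (bne.BR) no-port BR/MUL
  cy7 -> i10 (mul.MUL) RAW r1
  cy8 -> i11 (sll.ALU) tail

CYCLES = 9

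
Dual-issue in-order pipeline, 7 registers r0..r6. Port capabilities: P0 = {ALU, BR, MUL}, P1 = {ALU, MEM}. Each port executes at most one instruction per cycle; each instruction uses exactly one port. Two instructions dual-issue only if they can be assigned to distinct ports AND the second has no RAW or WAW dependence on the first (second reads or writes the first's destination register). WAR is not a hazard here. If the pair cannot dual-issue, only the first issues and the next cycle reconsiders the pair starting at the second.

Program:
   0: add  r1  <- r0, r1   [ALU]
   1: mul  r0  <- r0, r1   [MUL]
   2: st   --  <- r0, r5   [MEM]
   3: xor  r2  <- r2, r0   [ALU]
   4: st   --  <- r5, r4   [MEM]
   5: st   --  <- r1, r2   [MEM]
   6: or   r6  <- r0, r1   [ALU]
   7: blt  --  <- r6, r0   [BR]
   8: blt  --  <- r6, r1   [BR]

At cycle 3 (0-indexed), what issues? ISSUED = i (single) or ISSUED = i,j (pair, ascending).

ISSUED = 4

0. add.ALU @i0  | RAW r1
1. mul.MUL @i1  | RAW r0
2. st.MEM+xor.ALU @i2/i3  | pair
3. st.MEM @i4  | no-port MEM/MEM
4. st.MEM+or.ALU @i5/i6  | pair
5. blt.BR @i7  | no-port BR/BR
6. blt.BR @i8  | tail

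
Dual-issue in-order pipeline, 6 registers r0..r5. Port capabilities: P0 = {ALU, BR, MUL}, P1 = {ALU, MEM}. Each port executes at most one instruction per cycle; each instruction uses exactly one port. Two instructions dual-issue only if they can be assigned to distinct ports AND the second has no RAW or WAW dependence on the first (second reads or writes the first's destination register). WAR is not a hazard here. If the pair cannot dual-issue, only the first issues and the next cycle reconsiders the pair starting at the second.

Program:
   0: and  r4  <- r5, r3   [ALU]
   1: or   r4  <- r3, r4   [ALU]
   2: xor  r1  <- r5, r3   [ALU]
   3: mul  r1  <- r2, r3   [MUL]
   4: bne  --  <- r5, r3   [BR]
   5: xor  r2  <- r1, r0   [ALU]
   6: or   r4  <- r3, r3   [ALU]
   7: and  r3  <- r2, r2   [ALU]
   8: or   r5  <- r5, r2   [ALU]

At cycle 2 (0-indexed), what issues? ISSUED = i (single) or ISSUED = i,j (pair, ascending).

c0: i0 and.ALU  RAW+WAW r4
c1: i1&i2 or.ALU/xor.ALU  dual
c2: i3 mul.MUL  no-port MUL/BR
c3: i4&i5 bne.BR/xor.ALU  dual
c4: i6&i7 or.ALU/and.ALU  dual
c5: i8 or.ALU  tail

ISSUED = 3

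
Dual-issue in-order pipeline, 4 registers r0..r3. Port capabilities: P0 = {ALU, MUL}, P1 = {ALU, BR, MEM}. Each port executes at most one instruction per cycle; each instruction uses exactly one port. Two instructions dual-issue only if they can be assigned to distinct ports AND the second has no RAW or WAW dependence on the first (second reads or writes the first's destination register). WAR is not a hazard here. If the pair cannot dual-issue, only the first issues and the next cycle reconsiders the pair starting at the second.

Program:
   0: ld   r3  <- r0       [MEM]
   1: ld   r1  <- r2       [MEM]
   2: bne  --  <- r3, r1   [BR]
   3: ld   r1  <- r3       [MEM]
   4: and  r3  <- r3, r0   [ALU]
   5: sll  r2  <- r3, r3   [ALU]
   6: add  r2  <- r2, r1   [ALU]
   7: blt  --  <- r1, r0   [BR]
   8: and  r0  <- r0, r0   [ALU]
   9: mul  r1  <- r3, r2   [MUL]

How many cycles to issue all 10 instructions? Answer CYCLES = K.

  cy0 -> i0 (ld.MEM) no-port MEM/MEM
  cy1 -> i1 (ld.MEM) no-port MEM/BR
  cy2 -> i2 (bne.BR) no-port BR/MEM
  cy3 -> i3/i4 (ld.MEM and.ALU) pair
  cy4 -> i5 (sll.ALU) RAW+WAW r2
  cy5 -> i6/i7 (add.ALU blt.BR) pair
  cy6 -> i8/i9 (and.ALU mul.MUL) pair

CYCLES = 7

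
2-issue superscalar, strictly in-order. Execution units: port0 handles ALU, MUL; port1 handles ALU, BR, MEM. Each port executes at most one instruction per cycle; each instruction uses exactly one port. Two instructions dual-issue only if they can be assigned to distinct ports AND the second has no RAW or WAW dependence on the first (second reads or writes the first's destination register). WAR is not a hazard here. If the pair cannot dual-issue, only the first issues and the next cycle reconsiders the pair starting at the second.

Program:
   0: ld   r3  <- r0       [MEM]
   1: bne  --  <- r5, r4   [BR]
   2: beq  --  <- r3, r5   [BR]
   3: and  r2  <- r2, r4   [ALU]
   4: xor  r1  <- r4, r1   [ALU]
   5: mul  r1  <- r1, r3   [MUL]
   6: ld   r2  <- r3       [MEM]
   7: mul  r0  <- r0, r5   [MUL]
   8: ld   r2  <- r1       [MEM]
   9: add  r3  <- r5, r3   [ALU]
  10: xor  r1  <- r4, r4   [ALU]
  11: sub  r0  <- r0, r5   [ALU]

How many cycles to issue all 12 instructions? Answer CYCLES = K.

[0] i0  ld.MEM  -- no-port MEM/BR
[1] i1  bne.BR  -- no-port BR/BR
[2] i2/i3  beq.BR/and.ALU  -- 2-wide
[3] i4  xor.ALU  -- RAW+WAW r1
[4] i5/i6  mul.MUL/ld.MEM  -- 2-wide
[5] i7/i8  mul.MUL/ld.MEM  -- 2-wide
[6] i9/i10  add.ALU/xor.ALU  -- 2-wide
[7] i11  sub.ALU  -- tail

CYCLES = 8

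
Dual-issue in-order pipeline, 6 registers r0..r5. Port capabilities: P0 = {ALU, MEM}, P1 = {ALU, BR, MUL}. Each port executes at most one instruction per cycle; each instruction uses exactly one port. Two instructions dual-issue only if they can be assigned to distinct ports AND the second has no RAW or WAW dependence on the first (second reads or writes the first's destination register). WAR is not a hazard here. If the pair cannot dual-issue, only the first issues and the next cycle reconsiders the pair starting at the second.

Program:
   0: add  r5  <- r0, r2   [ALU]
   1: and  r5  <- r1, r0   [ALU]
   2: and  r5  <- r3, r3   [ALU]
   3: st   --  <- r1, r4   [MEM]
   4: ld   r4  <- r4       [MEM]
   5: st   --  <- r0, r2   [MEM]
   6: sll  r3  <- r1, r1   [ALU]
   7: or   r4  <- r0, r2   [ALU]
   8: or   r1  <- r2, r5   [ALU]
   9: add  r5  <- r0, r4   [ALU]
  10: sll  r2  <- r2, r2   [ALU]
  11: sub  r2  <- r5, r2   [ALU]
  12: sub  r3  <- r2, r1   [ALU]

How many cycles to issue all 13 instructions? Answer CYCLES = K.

CYCLES = 9

  cy0 -> i0 (add.ALU) WAW r5
  cy1 -> i1 (and.ALU) WAW r5
  cy2 -> i2&i3 (and.ALU+st.MEM) dual
  cy3 -> i4 (ld.MEM) no-port MEM/MEM
  cy4 -> i5&i6 (st.MEM+sll.ALU) dual
  cy5 -> i7&i8 (or.ALU+or.ALU) dual
  cy6 -> i9&i10 (add.ALU+sll.ALU) dual
  cy7 -> i11 (sub.ALU) RAW r2
  cy8 -> i12 (sub.ALU) tail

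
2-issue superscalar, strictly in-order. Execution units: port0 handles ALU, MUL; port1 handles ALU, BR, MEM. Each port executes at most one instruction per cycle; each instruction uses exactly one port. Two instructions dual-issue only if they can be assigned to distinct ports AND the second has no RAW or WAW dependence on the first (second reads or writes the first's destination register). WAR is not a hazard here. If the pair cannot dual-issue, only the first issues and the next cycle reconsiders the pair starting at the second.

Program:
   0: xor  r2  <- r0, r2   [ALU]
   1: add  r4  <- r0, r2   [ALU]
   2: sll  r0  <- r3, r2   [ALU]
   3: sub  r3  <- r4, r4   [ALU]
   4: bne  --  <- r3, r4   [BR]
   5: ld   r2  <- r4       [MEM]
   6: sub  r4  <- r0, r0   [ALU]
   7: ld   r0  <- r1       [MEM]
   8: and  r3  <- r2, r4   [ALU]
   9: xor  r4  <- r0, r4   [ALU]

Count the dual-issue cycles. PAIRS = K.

  cy0 -> i0 (xor.ALU) RAW r2
  cy1 -> i1/i2 (add.ALU;sll.ALU) pair
  cy2 -> i3 (sub.ALU) RAW r3
  cy3 -> i4 (bne.BR) no-port BR/MEM
  cy4 -> i5/i6 (ld.MEM;sub.ALU) pair
  cy5 -> i7/i8 (ld.MEM;and.ALU) pair
  cy6 -> i9 (xor.ALU) tail

PAIRS = 3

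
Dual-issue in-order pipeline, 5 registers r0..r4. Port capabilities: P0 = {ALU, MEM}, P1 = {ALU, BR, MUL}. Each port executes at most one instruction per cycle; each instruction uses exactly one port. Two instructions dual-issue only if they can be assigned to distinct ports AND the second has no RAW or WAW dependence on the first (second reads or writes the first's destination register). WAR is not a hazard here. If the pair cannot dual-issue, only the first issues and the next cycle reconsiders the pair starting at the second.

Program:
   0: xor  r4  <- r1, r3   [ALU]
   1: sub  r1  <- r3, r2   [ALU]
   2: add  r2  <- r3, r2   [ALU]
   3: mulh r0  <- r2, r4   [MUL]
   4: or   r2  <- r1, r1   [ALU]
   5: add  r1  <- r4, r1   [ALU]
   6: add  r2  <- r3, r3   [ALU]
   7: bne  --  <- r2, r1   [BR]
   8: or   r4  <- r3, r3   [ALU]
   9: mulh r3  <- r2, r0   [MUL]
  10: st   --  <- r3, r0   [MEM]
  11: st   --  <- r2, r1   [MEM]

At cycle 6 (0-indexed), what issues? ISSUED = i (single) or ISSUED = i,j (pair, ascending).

ISSUED = 10

[0] i0/i1  xor.ALU;sub.ALU  -- 2-wide
[1] i2  add.ALU  -- RAW r2
[2] i3/i4  mulh.MUL;or.ALU  -- 2-wide
[3] i5/i6  add.ALU;add.ALU  -- 2-wide
[4] i7/i8  bne.BR;or.ALU  -- 2-wide
[5] i9  mulh.MUL  -- RAW r3
[6] i10  st.MEM  -- no-port MEM/MEM
[7] i11  st.MEM  -- tail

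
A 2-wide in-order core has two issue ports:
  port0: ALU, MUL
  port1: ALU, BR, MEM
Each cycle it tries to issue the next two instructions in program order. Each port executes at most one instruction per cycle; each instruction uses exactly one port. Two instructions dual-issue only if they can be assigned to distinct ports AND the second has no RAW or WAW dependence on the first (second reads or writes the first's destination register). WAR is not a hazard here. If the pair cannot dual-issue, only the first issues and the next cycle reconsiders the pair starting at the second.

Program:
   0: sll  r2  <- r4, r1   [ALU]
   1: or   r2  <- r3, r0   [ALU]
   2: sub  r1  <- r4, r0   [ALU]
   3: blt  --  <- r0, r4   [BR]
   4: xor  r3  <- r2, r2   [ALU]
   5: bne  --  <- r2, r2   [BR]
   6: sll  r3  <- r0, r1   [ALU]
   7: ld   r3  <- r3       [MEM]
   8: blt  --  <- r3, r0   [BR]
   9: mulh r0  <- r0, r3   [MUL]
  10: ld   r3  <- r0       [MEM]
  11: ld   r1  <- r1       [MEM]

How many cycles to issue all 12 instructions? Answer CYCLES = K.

#0 head=0: sll i0 WAW r2
#1 head=1: or sub i1,i2 2-wide
#2 head=3: blt xor i3,i4 2-wide
#3 head=5: bne sll i5,i6 2-wide
#4 head=7: ld i7 no-port MEM/BR
#5 head=8: blt mulh i8,i9 2-wide
#6 head=10: ld i10 no-port MEM/MEM
#7 head=11: ld i11 tail

CYCLES = 8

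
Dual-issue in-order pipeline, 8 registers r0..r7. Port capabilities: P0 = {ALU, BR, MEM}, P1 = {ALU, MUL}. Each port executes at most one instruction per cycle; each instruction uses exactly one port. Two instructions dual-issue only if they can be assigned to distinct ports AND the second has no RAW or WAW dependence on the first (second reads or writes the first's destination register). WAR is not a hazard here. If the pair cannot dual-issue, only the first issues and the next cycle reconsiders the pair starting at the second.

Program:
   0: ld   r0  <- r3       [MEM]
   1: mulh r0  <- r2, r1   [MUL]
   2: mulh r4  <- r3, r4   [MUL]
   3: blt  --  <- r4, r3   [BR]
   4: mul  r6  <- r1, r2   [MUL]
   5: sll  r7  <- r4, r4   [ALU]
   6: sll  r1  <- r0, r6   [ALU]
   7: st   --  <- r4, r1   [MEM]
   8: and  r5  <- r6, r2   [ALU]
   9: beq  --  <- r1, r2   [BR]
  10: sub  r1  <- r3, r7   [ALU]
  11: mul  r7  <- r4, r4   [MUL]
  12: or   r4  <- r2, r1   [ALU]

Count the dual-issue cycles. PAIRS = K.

PAIRS = 5

[0] i0  ld  -- WAW r0
[1] i1  mulh  -- no-port MUL/MUL
[2] i2  mulh  -- RAW r4
[3] i3&i4  blt;mul  -- pair
[4] i5&i6  sll;sll  -- pair
[5] i7&i8  st;and  -- pair
[6] i9&i10  beq;sub  -- pair
[7] i11&i12  mul;or  -- pair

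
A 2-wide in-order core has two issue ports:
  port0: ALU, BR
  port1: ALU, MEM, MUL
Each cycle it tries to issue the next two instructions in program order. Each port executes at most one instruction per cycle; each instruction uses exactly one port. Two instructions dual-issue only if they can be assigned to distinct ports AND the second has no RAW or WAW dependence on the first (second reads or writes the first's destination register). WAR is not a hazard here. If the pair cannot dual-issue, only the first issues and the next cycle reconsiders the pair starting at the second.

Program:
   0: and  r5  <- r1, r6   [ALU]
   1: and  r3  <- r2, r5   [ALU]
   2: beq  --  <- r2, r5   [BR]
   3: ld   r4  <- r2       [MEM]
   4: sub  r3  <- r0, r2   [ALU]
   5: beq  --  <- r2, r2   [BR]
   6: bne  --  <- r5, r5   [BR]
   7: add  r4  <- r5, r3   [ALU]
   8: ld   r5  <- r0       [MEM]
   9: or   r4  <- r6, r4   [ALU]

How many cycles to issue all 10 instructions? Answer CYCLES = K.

t=0 i0:and.ALU ; RAW r5
t=1 i1/i2:and.ALU;beq.BR ; dual
t=2 i3/i4:ld.MEM;sub.ALU ; dual
t=3 i5:beq.BR ; no-port BR/BR
t=4 i6/i7:bne.BR;add.ALU ; dual
t=5 i8/i9:ld.MEM;or.ALU ; dual

CYCLES = 6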